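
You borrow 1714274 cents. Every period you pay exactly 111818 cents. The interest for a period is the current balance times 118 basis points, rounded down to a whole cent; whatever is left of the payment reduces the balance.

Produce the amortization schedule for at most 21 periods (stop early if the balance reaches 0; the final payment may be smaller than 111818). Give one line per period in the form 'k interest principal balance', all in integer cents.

1. interest=⌊1714274·118/10000⌋=20228; principal=111818-20228=91590; balance=1714274-91590=1622684
2. interest=⌊1622684·118/10000⌋=19147; principal=111818-19147=92671; balance=1622684-92671=1530013
3. interest=⌊1530013·118/10000⌋=18054; principal=111818-18054=93764; balance=1530013-93764=1436249
4. interest=⌊1436249·118/10000⌋=16947; principal=111818-16947=94871; balance=1436249-94871=1341378
5. interest=⌊1341378·118/10000⌋=15828; principal=111818-15828=95990; balance=1341378-95990=1245388
6. interest=⌊1245388·118/10000⌋=14695; principal=111818-14695=97123; balance=1245388-97123=1148265
7. interest=⌊1148265·118/10000⌋=13549; principal=111818-13549=98269; balance=1148265-98269=1049996
8. interest=⌊1049996·118/10000⌋=12389; principal=111818-12389=99429; balance=1049996-99429=950567
9. interest=⌊950567·118/10000⌋=11216; principal=111818-11216=100602; balance=950567-100602=849965
10. interest=⌊849965·118/10000⌋=10029; principal=111818-10029=101789; balance=849965-101789=748176
11. interest=⌊748176·118/10000⌋=8828; principal=111818-8828=102990; balance=748176-102990=645186
12. interest=⌊645186·118/10000⌋=7613; principal=111818-7613=104205; balance=645186-104205=540981
13. interest=⌊540981·118/10000⌋=6383; principal=111818-6383=105435; balance=540981-105435=435546
14. interest=⌊435546·118/10000⌋=5139; principal=111818-5139=106679; balance=435546-106679=328867
15. interest=⌊328867·118/10000⌋=3880; principal=111818-3880=107938; balance=328867-107938=220929
16. interest=⌊220929·118/10000⌋=2606; principal=111818-2606=109212; balance=220929-109212=111717
17. interest=⌊111717·118/10000⌋=1318; principal=111818-1318=110500; balance=111717-110500=1217
18. interest=⌊1217·118/10000⌋=14; principal=min(111818-14,1217)=1217; balance=1217-1217=0

1 20228 91590 1622684
2 19147 92671 1530013
3 18054 93764 1436249
4 16947 94871 1341378
5 15828 95990 1245388
6 14695 97123 1148265
7 13549 98269 1049996
8 12389 99429 950567
9 11216 100602 849965
10 10029 101789 748176
11 8828 102990 645186
12 7613 104205 540981
13 6383 105435 435546
14 5139 106679 328867
15 3880 107938 220929
16 2606 109212 111717
17 1318 110500 1217
18 14 1217 0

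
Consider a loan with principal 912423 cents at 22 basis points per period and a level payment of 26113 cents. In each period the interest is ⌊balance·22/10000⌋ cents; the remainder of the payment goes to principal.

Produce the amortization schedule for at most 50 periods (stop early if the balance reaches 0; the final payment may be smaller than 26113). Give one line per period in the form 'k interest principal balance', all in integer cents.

1. interest=⌊912423·22/10000⌋=2007; principal=26113-2007=24106; balance=912423-24106=888317
2. interest=⌊888317·22/10000⌋=1954; principal=26113-1954=24159; balance=888317-24159=864158
3. interest=⌊864158·22/10000⌋=1901; principal=26113-1901=24212; balance=864158-24212=839946
4. interest=⌊839946·22/10000⌋=1847; principal=26113-1847=24266; balance=839946-24266=815680
5. interest=⌊815680·22/10000⌋=1794; principal=26113-1794=24319; balance=815680-24319=791361
6. interest=⌊791361·22/10000⌋=1740; principal=26113-1740=24373; balance=791361-24373=766988
7. interest=⌊766988·22/10000⌋=1687; principal=26113-1687=24426; balance=766988-24426=742562
8. interest=⌊742562·22/10000⌋=1633; principal=26113-1633=24480; balance=742562-24480=718082
9. interest=⌊718082·22/10000⌋=1579; principal=26113-1579=24534; balance=718082-24534=693548
10. interest=⌊693548·22/10000⌋=1525; principal=26113-1525=24588; balance=693548-24588=668960
11. interest=⌊668960·22/10000⌋=1471; principal=26113-1471=24642; balance=668960-24642=644318
12. interest=⌊644318·22/10000⌋=1417; principal=26113-1417=24696; balance=644318-24696=619622
13. interest=⌊619622·22/10000⌋=1363; principal=26113-1363=24750; balance=619622-24750=594872
14. interest=⌊594872·22/10000⌋=1308; principal=26113-1308=24805; balance=594872-24805=570067
15. interest=⌊570067·22/10000⌋=1254; principal=26113-1254=24859; balance=570067-24859=545208
16. interest=⌊545208·22/10000⌋=1199; principal=26113-1199=24914; balance=545208-24914=520294
17. interest=⌊520294·22/10000⌋=1144; principal=26113-1144=24969; balance=520294-24969=495325
18. interest=⌊495325·22/10000⌋=1089; principal=26113-1089=25024; balance=495325-25024=470301
19. interest=⌊470301·22/10000⌋=1034; principal=26113-1034=25079; balance=470301-25079=445222
20. interest=⌊445222·22/10000⌋=979; principal=26113-979=25134; balance=445222-25134=420088
21. interest=⌊420088·22/10000⌋=924; principal=26113-924=25189; balance=420088-25189=394899
22. interest=⌊394899·22/10000⌋=868; principal=26113-868=25245; balance=394899-25245=369654
23. interest=⌊369654·22/10000⌋=813; principal=26113-813=25300; balance=369654-25300=344354
24. interest=⌊344354·22/10000⌋=757; principal=26113-757=25356; balance=344354-25356=318998
25. interest=⌊318998·22/10000⌋=701; principal=26113-701=25412; balance=318998-25412=293586
26. interest=⌊293586·22/10000⌋=645; principal=26113-645=25468; balance=293586-25468=268118
27. interest=⌊268118·22/10000⌋=589; principal=26113-589=25524; balance=268118-25524=242594
28. interest=⌊242594·22/10000⌋=533; principal=26113-533=25580; balance=242594-25580=217014
29. interest=⌊217014·22/10000⌋=477; principal=26113-477=25636; balance=217014-25636=191378
30. interest=⌊191378·22/10000⌋=421; principal=26113-421=25692; balance=191378-25692=165686
31. interest=⌊165686·22/10000⌋=364; principal=26113-364=25749; balance=165686-25749=139937
32. interest=⌊139937·22/10000⌋=307; principal=26113-307=25806; balance=139937-25806=114131
33. interest=⌊114131·22/10000⌋=251; principal=26113-251=25862; balance=114131-25862=88269
34. interest=⌊88269·22/10000⌋=194; principal=26113-194=25919; balance=88269-25919=62350
35. interest=⌊62350·22/10000⌋=137; principal=26113-137=25976; balance=62350-25976=36374
36. interest=⌊36374·22/10000⌋=80; principal=26113-80=26033; balance=36374-26033=10341
37. interest=⌊10341·22/10000⌋=22; principal=min(26113-22,10341)=10341; balance=10341-10341=0

1 2007 24106 888317
2 1954 24159 864158
3 1901 24212 839946
4 1847 24266 815680
5 1794 24319 791361
6 1740 24373 766988
7 1687 24426 742562
8 1633 24480 718082
9 1579 24534 693548
10 1525 24588 668960
11 1471 24642 644318
12 1417 24696 619622
13 1363 24750 594872
14 1308 24805 570067
15 1254 24859 545208
16 1199 24914 520294
17 1144 24969 495325
18 1089 25024 470301
19 1034 25079 445222
20 979 25134 420088
21 924 25189 394899
22 868 25245 369654
23 813 25300 344354
24 757 25356 318998
25 701 25412 293586
26 645 25468 268118
27 589 25524 242594
28 533 25580 217014
29 477 25636 191378
30 421 25692 165686
31 364 25749 139937
32 307 25806 114131
33 251 25862 88269
34 194 25919 62350
35 137 25976 36374
36 80 26033 10341
37 22 10341 0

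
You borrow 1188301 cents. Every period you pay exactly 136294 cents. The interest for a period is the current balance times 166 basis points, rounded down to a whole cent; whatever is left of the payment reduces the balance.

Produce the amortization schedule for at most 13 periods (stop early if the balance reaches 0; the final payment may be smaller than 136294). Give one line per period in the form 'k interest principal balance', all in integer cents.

1. interest=⌊1188301·166/10000⌋=19725; principal=136294-19725=116569; balance=1188301-116569=1071732
2. interest=⌊1071732·166/10000⌋=17790; principal=136294-17790=118504; balance=1071732-118504=953228
3. interest=⌊953228·166/10000⌋=15823; principal=136294-15823=120471; balance=953228-120471=832757
4. interest=⌊832757·166/10000⌋=13823; principal=136294-13823=122471; balance=832757-122471=710286
5. interest=⌊710286·166/10000⌋=11790; principal=136294-11790=124504; balance=710286-124504=585782
6. interest=⌊585782·166/10000⌋=9723; principal=136294-9723=126571; balance=585782-126571=459211
7. interest=⌊459211·166/10000⌋=7622; principal=136294-7622=128672; balance=459211-128672=330539
8. interest=⌊330539·166/10000⌋=5486; principal=136294-5486=130808; balance=330539-130808=199731
9. interest=⌊199731·166/10000⌋=3315; principal=136294-3315=132979; balance=199731-132979=66752
10. interest=⌊66752·166/10000⌋=1108; principal=min(136294-1108,66752)=66752; balance=66752-66752=0

1 19725 116569 1071732
2 17790 118504 953228
3 15823 120471 832757
4 13823 122471 710286
5 11790 124504 585782
6 9723 126571 459211
7 7622 128672 330539
8 5486 130808 199731
9 3315 132979 66752
10 1108 66752 0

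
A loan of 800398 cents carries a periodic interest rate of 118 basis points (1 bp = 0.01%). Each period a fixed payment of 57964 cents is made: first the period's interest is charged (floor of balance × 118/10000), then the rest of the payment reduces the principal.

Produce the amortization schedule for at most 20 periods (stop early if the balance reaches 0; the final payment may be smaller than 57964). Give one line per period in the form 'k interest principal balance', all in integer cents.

1. interest=⌊800398·118/10000⌋=9444; principal=57964-9444=48520; balance=800398-48520=751878
2. interest=⌊751878·118/10000⌋=8872; principal=57964-8872=49092; balance=751878-49092=702786
3. interest=⌊702786·118/10000⌋=8292; principal=57964-8292=49672; balance=702786-49672=653114
4. interest=⌊653114·118/10000⌋=7706; principal=57964-7706=50258; balance=653114-50258=602856
5. interest=⌊602856·118/10000⌋=7113; principal=57964-7113=50851; balance=602856-50851=552005
6. interest=⌊552005·118/10000⌋=6513; principal=57964-6513=51451; balance=552005-51451=500554
7. interest=⌊500554·118/10000⌋=5906; principal=57964-5906=52058; balance=500554-52058=448496
8. interest=⌊448496·118/10000⌋=5292; principal=57964-5292=52672; balance=448496-52672=395824
9. interest=⌊395824·118/10000⌋=4670; principal=57964-4670=53294; balance=395824-53294=342530
10. interest=⌊342530·118/10000⌋=4041; principal=57964-4041=53923; balance=342530-53923=288607
11. interest=⌊288607·118/10000⌋=3405; principal=57964-3405=54559; balance=288607-54559=234048
12. interest=⌊234048·118/10000⌋=2761; principal=57964-2761=55203; balance=234048-55203=178845
13. interest=⌊178845·118/10000⌋=2110; principal=57964-2110=55854; balance=178845-55854=122991
14. interest=⌊122991·118/10000⌋=1451; principal=57964-1451=56513; balance=122991-56513=66478
15. interest=⌊66478·118/10000⌋=784; principal=57964-784=57180; balance=66478-57180=9298
16. interest=⌊9298·118/10000⌋=109; principal=min(57964-109,9298)=9298; balance=9298-9298=0

1 9444 48520 751878
2 8872 49092 702786
3 8292 49672 653114
4 7706 50258 602856
5 7113 50851 552005
6 6513 51451 500554
7 5906 52058 448496
8 5292 52672 395824
9 4670 53294 342530
10 4041 53923 288607
11 3405 54559 234048
12 2761 55203 178845
13 2110 55854 122991
14 1451 56513 66478
15 784 57180 9298
16 109 9298 0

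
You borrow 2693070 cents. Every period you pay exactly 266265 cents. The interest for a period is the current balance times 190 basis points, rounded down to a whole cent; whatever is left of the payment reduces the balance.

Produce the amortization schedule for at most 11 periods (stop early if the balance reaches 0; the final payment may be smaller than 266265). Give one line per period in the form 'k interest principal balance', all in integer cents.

1. interest=⌊2693070·190/10000⌋=51168; principal=266265-51168=215097; balance=2693070-215097=2477973
2. interest=⌊2477973·190/10000⌋=47081; principal=266265-47081=219184; balance=2477973-219184=2258789
3. interest=⌊2258789·190/10000⌋=42916; principal=266265-42916=223349; balance=2258789-223349=2035440
4. interest=⌊2035440·190/10000⌋=38673; principal=266265-38673=227592; balance=2035440-227592=1807848
5. interest=⌊1807848·190/10000⌋=34349; principal=266265-34349=231916; balance=1807848-231916=1575932
6. interest=⌊1575932·190/10000⌋=29942; principal=266265-29942=236323; balance=1575932-236323=1339609
7. interest=⌊1339609·190/10000⌋=25452; principal=266265-25452=240813; balance=1339609-240813=1098796
8. interest=⌊1098796·190/10000⌋=20877; principal=266265-20877=245388; balance=1098796-245388=853408
9. interest=⌊853408·190/10000⌋=16214; principal=266265-16214=250051; balance=853408-250051=603357
10. interest=⌊603357·190/10000⌋=11463; principal=266265-11463=254802; balance=603357-254802=348555
11. interest=⌊348555·190/10000⌋=6622; principal=266265-6622=259643; balance=348555-259643=88912

1 51168 215097 2477973
2 47081 219184 2258789
3 42916 223349 2035440
4 38673 227592 1807848
5 34349 231916 1575932
6 29942 236323 1339609
7 25452 240813 1098796
8 20877 245388 853408
9 16214 250051 603357
10 11463 254802 348555
11 6622 259643 88912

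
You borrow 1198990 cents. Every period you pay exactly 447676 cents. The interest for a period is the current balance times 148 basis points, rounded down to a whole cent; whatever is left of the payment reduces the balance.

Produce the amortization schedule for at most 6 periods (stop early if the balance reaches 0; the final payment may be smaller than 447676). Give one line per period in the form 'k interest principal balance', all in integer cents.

1. interest=⌊1198990·148/10000⌋=17745; principal=447676-17745=429931; balance=1198990-429931=769059
2. interest=⌊769059·148/10000⌋=11382; principal=447676-11382=436294; balance=769059-436294=332765
3. interest=⌊332765·148/10000⌋=4924; principal=min(447676-4924,332765)=332765; balance=332765-332765=0

1 17745 429931 769059
2 11382 436294 332765
3 4924 332765 0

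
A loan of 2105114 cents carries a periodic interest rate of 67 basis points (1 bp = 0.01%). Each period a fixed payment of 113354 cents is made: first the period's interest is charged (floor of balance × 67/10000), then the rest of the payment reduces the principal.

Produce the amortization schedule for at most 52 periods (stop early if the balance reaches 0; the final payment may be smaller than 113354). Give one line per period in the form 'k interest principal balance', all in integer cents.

1. interest=⌊2105114·67/10000⌋=14104; principal=113354-14104=99250; balance=2105114-99250=2005864
2. interest=⌊2005864·67/10000⌋=13439; principal=113354-13439=99915; balance=2005864-99915=1905949
3. interest=⌊1905949·67/10000⌋=12769; principal=113354-12769=100585; balance=1905949-100585=1805364
4. interest=⌊1805364·67/10000⌋=12095; principal=113354-12095=101259; balance=1805364-101259=1704105
5. interest=⌊1704105·67/10000⌋=11417; principal=113354-11417=101937; balance=1704105-101937=1602168
6. interest=⌊1602168·67/10000⌋=10734; principal=113354-10734=102620; balance=1602168-102620=1499548
7. interest=⌊1499548·67/10000⌋=10046; principal=113354-10046=103308; balance=1499548-103308=1396240
8. interest=⌊1396240·67/10000⌋=9354; principal=113354-9354=104000; balance=1396240-104000=1292240
9. interest=⌊1292240·67/10000⌋=8658; principal=113354-8658=104696; balance=1292240-104696=1187544
10. interest=⌊1187544·67/10000⌋=7956; principal=113354-7956=105398; balance=1187544-105398=1082146
11. interest=⌊1082146·67/10000⌋=7250; principal=113354-7250=106104; balance=1082146-106104=976042
12. interest=⌊976042·67/10000⌋=6539; principal=113354-6539=106815; balance=976042-106815=869227
13. interest=⌊869227·67/10000⌋=5823; principal=113354-5823=107531; balance=869227-107531=761696
14. interest=⌊761696·67/10000⌋=5103; principal=113354-5103=108251; balance=761696-108251=653445
15. interest=⌊653445·67/10000⌋=4378; principal=113354-4378=108976; balance=653445-108976=544469
16. interest=⌊544469·67/10000⌋=3647; principal=113354-3647=109707; balance=544469-109707=434762
17. interest=⌊434762·67/10000⌋=2912; principal=113354-2912=110442; balance=434762-110442=324320
18. interest=⌊324320·67/10000⌋=2172; principal=113354-2172=111182; balance=324320-111182=213138
19. interest=⌊213138·67/10000⌋=1428; principal=113354-1428=111926; balance=213138-111926=101212
20. interest=⌊101212·67/10000⌋=678; principal=min(113354-678,101212)=101212; balance=101212-101212=0

1 14104 99250 2005864
2 13439 99915 1905949
3 12769 100585 1805364
4 12095 101259 1704105
5 11417 101937 1602168
6 10734 102620 1499548
7 10046 103308 1396240
8 9354 104000 1292240
9 8658 104696 1187544
10 7956 105398 1082146
11 7250 106104 976042
12 6539 106815 869227
13 5823 107531 761696
14 5103 108251 653445
15 4378 108976 544469
16 3647 109707 434762
17 2912 110442 324320
18 2172 111182 213138
19 1428 111926 101212
20 678 101212 0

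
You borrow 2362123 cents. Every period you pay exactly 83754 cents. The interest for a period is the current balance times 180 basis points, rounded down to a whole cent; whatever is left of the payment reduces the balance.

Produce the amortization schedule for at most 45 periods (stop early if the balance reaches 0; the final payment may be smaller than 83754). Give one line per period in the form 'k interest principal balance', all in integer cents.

1 42518 41236 2320887
2 41775 41979 2278908
3 41020 42734 2236174
4 40251 43503 2192671
5 39468 44286 2148385
6 38670 45084 2103301
7 37859 45895 2057406
8 37033 46721 2010685
9 36192 47562 1963123
10 35336 48418 1914705
11 34464 49290 1865415
12 33577 50177 1815238
13 32674 51080 1764158
14 31754 52000 1712158
15 30818 52936 1659222
16 29865 53889 1605333
17 28895 54859 1550474
18 27908 55846 1494628
19 26903 56851 1437777
20 25879 57875 1379902
21 24838 58916 1320986
22 23777 59977 1261009
23 22698 61056 1199953
24 21599 62155 1137798
25 20480 63274 1074524
26 19341 64413 1010111
27 18181 65573 944538
28 17001 66753 877785
29 15800 67954 809831
30 14576 69178 740653
31 13331 70423 670230
32 12064 71690 598540
33 10773 72981 525559
34 9460 74294 451265
35 8122 75632 375633
36 6761 76993 298640
37 5375 78379 220261
38 3964 79790 140471
39 2528 81226 59245
40 1066 59245 0

1. interest=⌊2362123·180/10000⌋=42518; principal=83754-42518=41236; balance=2362123-41236=2320887
2. interest=⌊2320887·180/10000⌋=41775; principal=83754-41775=41979; balance=2320887-41979=2278908
3. interest=⌊2278908·180/10000⌋=41020; principal=83754-41020=42734; balance=2278908-42734=2236174
4. interest=⌊2236174·180/10000⌋=40251; principal=83754-40251=43503; balance=2236174-43503=2192671
5. interest=⌊2192671·180/10000⌋=39468; principal=83754-39468=44286; balance=2192671-44286=2148385
6. interest=⌊2148385·180/10000⌋=38670; principal=83754-38670=45084; balance=2148385-45084=2103301
7. interest=⌊2103301·180/10000⌋=37859; principal=83754-37859=45895; balance=2103301-45895=2057406
8. interest=⌊2057406·180/10000⌋=37033; principal=83754-37033=46721; balance=2057406-46721=2010685
9. interest=⌊2010685·180/10000⌋=36192; principal=83754-36192=47562; balance=2010685-47562=1963123
10. interest=⌊1963123·180/10000⌋=35336; principal=83754-35336=48418; balance=1963123-48418=1914705
11. interest=⌊1914705·180/10000⌋=34464; principal=83754-34464=49290; balance=1914705-49290=1865415
12. interest=⌊1865415·180/10000⌋=33577; principal=83754-33577=50177; balance=1865415-50177=1815238
13. interest=⌊1815238·180/10000⌋=32674; principal=83754-32674=51080; balance=1815238-51080=1764158
14. interest=⌊1764158·180/10000⌋=31754; principal=83754-31754=52000; balance=1764158-52000=1712158
15. interest=⌊1712158·180/10000⌋=30818; principal=83754-30818=52936; balance=1712158-52936=1659222
16. interest=⌊1659222·180/10000⌋=29865; principal=83754-29865=53889; balance=1659222-53889=1605333
17. interest=⌊1605333·180/10000⌋=28895; principal=83754-28895=54859; balance=1605333-54859=1550474
18. interest=⌊1550474·180/10000⌋=27908; principal=83754-27908=55846; balance=1550474-55846=1494628
19. interest=⌊1494628·180/10000⌋=26903; principal=83754-26903=56851; balance=1494628-56851=1437777
20. interest=⌊1437777·180/10000⌋=25879; principal=83754-25879=57875; balance=1437777-57875=1379902
21. interest=⌊1379902·180/10000⌋=24838; principal=83754-24838=58916; balance=1379902-58916=1320986
22. interest=⌊1320986·180/10000⌋=23777; principal=83754-23777=59977; balance=1320986-59977=1261009
23. interest=⌊1261009·180/10000⌋=22698; principal=83754-22698=61056; balance=1261009-61056=1199953
24. interest=⌊1199953·180/10000⌋=21599; principal=83754-21599=62155; balance=1199953-62155=1137798
25. interest=⌊1137798·180/10000⌋=20480; principal=83754-20480=63274; balance=1137798-63274=1074524
26. interest=⌊1074524·180/10000⌋=19341; principal=83754-19341=64413; balance=1074524-64413=1010111
27. interest=⌊1010111·180/10000⌋=18181; principal=83754-18181=65573; balance=1010111-65573=944538
28. interest=⌊944538·180/10000⌋=17001; principal=83754-17001=66753; balance=944538-66753=877785
29. interest=⌊877785·180/10000⌋=15800; principal=83754-15800=67954; balance=877785-67954=809831
30. interest=⌊809831·180/10000⌋=14576; principal=83754-14576=69178; balance=809831-69178=740653
31. interest=⌊740653·180/10000⌋=13331; principal=83754-13331=70423; balance=740653-70423=670230
32. interest=⌊670230·180/10000⌋=12064; principal=83754-12064=71690; balance=670230-71690=598540
33. interest=⌊598540·180/10000⌋=10773; principal=83754-10773=72981; balance=598540-72981=525559
34. interest=⌊525559·180/10000⌋=9460; principal=83754-9460=74294; balance=525559-74294=451265
35. interest=⌊451265·180/10000⌋=8122; principal=83754-8122=75632; balance=451265-75632=375633
36. interest=⌊375633·180/10000⌋=6761; principal=83754-6761=76993; balance=375633-76993=298640
37. interest=⌊298640·180/10000⌋=5375; principal=83754-5375=78379; balance=298640-78379=220261
38. interest=⌊220261·180/10000⌋=3964; principal=83754-3964=79790; balance=220261-79790=140471
39. interest=⌊140471·180/10000⌋=2528; principal=83754-2528=81226; balance=140471-81226=59245
40. interest=⌊59245·180/10000⌋=1066; principal=min(83754-1066,59245)=59245; balance=59245-59245=0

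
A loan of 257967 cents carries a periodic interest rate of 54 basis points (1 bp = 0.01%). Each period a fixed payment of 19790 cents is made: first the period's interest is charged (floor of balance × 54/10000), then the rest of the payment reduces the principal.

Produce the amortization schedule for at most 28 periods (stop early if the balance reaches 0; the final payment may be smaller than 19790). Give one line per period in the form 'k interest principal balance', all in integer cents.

1 1393 18397 239570
2 1293 18497 221073
3 1193 18597 202476
4 1093 18697 183779
5 992 18798 164981
6 890 18900 146081
7 788 19002 127079
8 686 19104 107975
9 583 19207 88768
10 479 19311 69457
11 375 19415 50042
12 270 19520 30522
13 164 19626 10896
14 58 10896 0

1. interest=⌊257967·54/10000⌋=1393; principal=19790-1393=18397; balance=257967-18397=239570
2. interest=⌊239570·54/10000⌋=1293; principal=19790-1293=18497; balance=239570-18497=221073
3. interest=⌊221073·54/10000⌋=1193; principal=19790-1193=18597; balance=221073-18597=202476
4. interest=⌊202476·54/10000⌋=1093; principal=19790-1093=18697; balance=202476-18697=183779
5. interest=⌊183779·54/10000⌋=992; principal=19790-992=18798; balance=183779-18798=164981
6. interest=⌊164981·54/10000⌋=890; principal=19790-890=18900; balance=164981-18900=146081
7. interest=⌊146081·54/10000⌋=788; principal=19790-788=19002; balance=146081-19002=127079
8. interest=⌊127079·54/10000⌋=686; principal=19790-686=19104; balance=127079-19104=107975
9. interest=⌊107975·54/10000⌋=583; principal=19790-583=19207; balance=107975-19207=88768
10. interest=⌊88768·54/10000⌋=479; principal=19790-479=19311; balance=88768-19311=69457
11. interest=⌊69457·54/10000⌋=375; principal=19790-375=19415; balance=69457-19415=50042
12. interest=⌊50042·54/10000⌋=270; principal=19790-270=19520; balance=50042-19520=30522
13. interest=⌊30522·54/10000⌋=164; principal=19790-164=19626; balance=30522-19626=10896
14. interest=⌊10896·54/10000⌋=58; principal=min(19790-58,10896)=10896; balance=10896-10896=0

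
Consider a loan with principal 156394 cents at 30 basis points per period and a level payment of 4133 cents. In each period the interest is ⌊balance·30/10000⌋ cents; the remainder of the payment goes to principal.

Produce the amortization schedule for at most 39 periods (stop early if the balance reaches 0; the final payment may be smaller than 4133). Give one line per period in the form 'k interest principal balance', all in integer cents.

1 469 3664 152730
2 458 3675 149055
3 447 3686 145369
4 436 3697 141672
5 425 3708 137964
6 413 3720 134244
7 402 3731 130513
8 391 3742 126771
9 380 3753 123018
10 369 3764 119254
11 357 3776 115478
12 346 3787 111691
13 335 3798 107893
14 323 3810 104083
15 312 3821 100262
16 300 3833 96429
17 289 3844 92585
18 277 3856 88729
19 266 3867 84862
20 254 3879 80983
21 242 3891 77092
22 231 3902 73190
23 219 3914 69276
24 207 3926 65350
25 196 3937 61413
26 184 3949 57464
27 172 3961 53503
28 160 3973 49530
29 148 3985 45545
30 136 3997 41548
31 124 4009 37539
32 112 4021 33518
33 100 4033 29485
34 88 4045 25440
35 76 4057 21383
36 64 4069 17314
37 51 4082 13232
38 39 4094 9138
39 27 4106 5032

1. interest=⌊156394·30/10000⌋=469; principal=4133-469=3664; balance=156394-3664=152730
2. interest=⌊152730·30/10000⌋=458; principal=4133-458=3675; balance=152730-3675=149055
3. interest=⌊149055·30/10000⌋=447; principal=4133-447=3686; balance=149055-3686=145369
4. interest=⌊145369·30/10000⌋=436; principal=4133-436=3697; balance=145369-3697=141672
5. interest=⌊141672·30/10000⌋=425; principal=4133-425=3708; balance=141672-3708=137964
6. interest=⌊137964·30/10000⌋=413; principal=4133-413=3720; balance=137964-3720=134244
7. interest=⌊134244·30/10000⌋=402; principal=4133-402=3731; balance=134244-3731=130513
8. interest=⌊130513·30/10000⌋=391; principal=4133-391=3742; balance=130513-3742=126771
9. interest=⌊126771·30/10000⌋=380; principal=4133-380=3753; balance=126771-3753=123018
10. interest=⌊123018·30/10000⌋=369; principal=4133-369=3764; balance=123018-3764=119254
11. interest=⌊119254·30/10000⌋=357; principal=4133-357=3776; balance=119254-3776=115478
12. interest=⌊115478·30/10000⌋=346; principal=4133-346=3787; balance=115478-3787=111691
13. interest=⌊111691·30/10000⌋=335; principal=4133-335=3798; balance=111691-3798=107893
14. interest=⌊107893·30/10000⌋=323; principal=4133-323=3810; balance=107893-3810=104083
15. interest=⌊104083·30/10000⌋=312; principal=4133-312=3821; balance=104083-3821=100262
16. interest=⌊100262·30/10000⌋=300; principal=4133-300=3833; balance=100262-3833=96429
17. interest=⌊96429·30/10000⌋=289; principal=4133-289=3844; balance=96429-3844=92585
18. interest=⌊92585·30/10000⌋=277; principal=4133-277=3856; balance=92585-3856=88729
19. interest=⌊88729·30/10000⌋=266; principal=4133-266=3867; balance=88729-3867=84862
20. interest=⌊84862·30/10000⌋=254; principal=4133-254=3879; balance=84862-3879=80983
21. interest=⌊80983·30/10000⌋=242; principal=4133-242=3891; balance=80983-3891=77092
22. interest=⌊77092·30/10000⌋=231; principal=4133-231=3902; balance=77092-3902=73190
23. interest=⌊73190·30/10000⌋=219; principal=4133-219=3914; balance=73190-3914=69276
24. interest=⌊69276·30/10000⌋=207; principal=4133-207=3926; balance=69276-3926=65350
25. interest=⌊65350·30/10000⌋=196; principal=4133-196=3937; balance=65350-3937=61413
26. interest=⌊61413·30/10000⌋=184; principal=4133-184=3949; balance=61413-3949=57464
27. interest=⌊57464·30/10000⌋=172; principal=4133-172=3961; balance=57464-3961=53503
28. interest=⌊53503·30/10000⌋=160; principal=4133-160=3973; balance=53503-3973=49530
29. interest=⌊49530·30/10000⌋=148; principal=4133-148=3985; balance=49530-3985=45545
30. interest=⌊45545·30/10000⌋=136; principal=4133-136=3997; balance=45545-3997=41548
31. interest=⌊41548·30/10000⌋=124; principal=4133-124=4009; balance=41548-4009=37539
32. interest=⌊37539·30/10000⌋=112; principal=4133-112=4021; balance=37539-4021=33518
33. interest=⌊33518·30/10000⌋=100; principal=4133-100=4033; balance=33518-4033=29485
34. interest=⌊29485·30/10000⌋=88; principal=4133-88=4045; balance=29485-4045=25440
35. interest=⌊25440·30/10000⌋=76; principal=4133-76=4057; balance=25440-4057=21383
36. interest=⌊21383·30/10000⌋=64; principal=4133-64=4069; balance=21383-4069=17314
37. interest=⌊17314·30/10000⌋=51; principal=4133-51=4082; balance=17314-4082=13232
38. interest=⌊13232·30/10000⌋=39; principal=4133-39=4094; balance=13232-4094=9138
39. interest=⌊9138·30/10000⌋=27; principal=4133-27=4106; balance=9138-4106=5032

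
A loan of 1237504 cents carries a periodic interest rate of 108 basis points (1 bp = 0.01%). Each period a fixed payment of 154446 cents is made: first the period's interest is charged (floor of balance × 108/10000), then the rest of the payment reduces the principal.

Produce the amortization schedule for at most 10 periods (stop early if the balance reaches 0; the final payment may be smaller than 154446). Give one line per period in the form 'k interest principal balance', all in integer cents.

1 13365 141081 1096423
2 11841 142605 953818
3 10301 144145 809673
4 8744 145702 663971
5 7170 147276 516695
6 5580 148866 367829
7 3972 150474 217355
8 2347 152099 65256
9 704 65256 0

1. interest=⌊1237504·108/10000⌋=13365; principal=154446-13365=141081; balance=1237504-141081=1096423
2. interest=⌊1096423·108/10000⌋=11841; principal=154446-11841=142605; balance=1096423-142605=953818
3. interest=⌊953818·108/10000⌋=10301; principal=154446-10301=144145; balance=953818-144145=809673
4. interest=⌊809673·108/10000⌋=8744; principal=154446-8744=145702; balance=809673-145702=663971
5. interest=⌊663971·108/10000⌋=7170; principal=154446-7170=147276; balance=663971-147276=516695
6. interest=⌊516695·108/10000⌋=5580; principal=154446-5580=148866; balance=516695-148866=367829
7. interest=⌊367829·108/10000⌋=3972; principal=154446-3972=150474; balance=367829-150474=217355
8. interest=⌊217355·108/10000⌋=2347; principal=154446-2347=152099; balance=217355-152099=65256
9. interest=⌊65256·108/10000⌋=704; principal=min(154446-704,65256)=65256; balance=65256-65256=0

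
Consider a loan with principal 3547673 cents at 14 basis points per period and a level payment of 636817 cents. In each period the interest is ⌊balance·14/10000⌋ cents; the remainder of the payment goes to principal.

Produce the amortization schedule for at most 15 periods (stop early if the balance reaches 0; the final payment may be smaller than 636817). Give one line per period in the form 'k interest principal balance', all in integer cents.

1. interest=⌊3547673·14/10000⌋=4966; principal=636817-4966=631851; balance=3547673-631851=2915822
2. interest=⌊2915822·14/10000⌋=4082; principal=636817-4082=632735; balance=2915822-632735=2283087
3. interest=⌊2283087·14/10000⌋=3196; principal=636817-3196=633621; balance=2283087-633621=1649466
4. interest=⌊1649466·14/10000⌋=2309; principal=636817-2309=634508; balance=1649466-634508=1014958
5. interest=⌊1014958·14/10000⌋=1420; principal=636817-1420=635397; balance=1014958-635397=379561
6. interest=⌊379561·14/10000⌋=531; principal=min(636817-531,379561)=379561; balance=379561-379561=0

1 4966 631851 2915822
2 4082 632735 2283087
3 3196 633621 1649466
4 2309 634508 1014958
5 1420 635397 379561
6 531 379561 0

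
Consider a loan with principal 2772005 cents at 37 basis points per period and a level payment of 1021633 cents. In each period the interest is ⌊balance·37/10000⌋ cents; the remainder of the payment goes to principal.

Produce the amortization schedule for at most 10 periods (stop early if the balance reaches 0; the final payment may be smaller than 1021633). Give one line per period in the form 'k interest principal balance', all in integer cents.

1. interest=⌊2772005·37/10000⌋=10256; principal=1021633-10256=1011377; balance=2772005-1011377=1760628
2. interest=⌊1760628·37/10000⌋=6514; principal=1021633-6514=1015119; balance=1760628-1015119=745509
3. interest=⌊745509·37/10000⌋=2758; principal=min(1021633-2758,745509)=745509; balance=745509-745509=0

1 10256 1011377 1760628
2 6514 1015119 745509
3 2758 745509 0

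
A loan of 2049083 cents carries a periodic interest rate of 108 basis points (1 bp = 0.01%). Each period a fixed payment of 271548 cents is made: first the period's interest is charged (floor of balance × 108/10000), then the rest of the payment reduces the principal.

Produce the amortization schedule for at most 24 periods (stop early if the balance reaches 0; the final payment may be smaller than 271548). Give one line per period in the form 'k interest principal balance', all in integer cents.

1. interest=⌊2049083·108/10000⌋=22130; principal=271548-22130=249418; balance=2049083-249418=1799665
2. interest=⌊1799665·108/10000⌋=19436; principal=271548-19436=252112; balance=1799665-252112=1547553
3. interest=⌊1547553·108/10000⌋=16713; principal=271548-16713=254835; balance=1547553-254835=1292718
4. interest=⌊1292718·108/10000⌋=13961; principal=271548-13961=257587; balance=1292718-257587=1035131
5. interest=⌊1035131·108/10000⌋=11179; principal=271548-11179=260369; balance=1035131-260369=774762
6. interest=⌊774762·108/10000⌋=8367; principal=271548-8367=263181; balance=774762-263181=511581
7. interest=⌊511581·108/10000⌋=5525; principal=271548-5525=266023; balance=511581-266023=245558
8. interest=⌊245558·108/10000⌋=2652; principal=min(271548-2652,245558)=245558; balance=245558-245558=0

1 22130 249418 1799665
2 19436 252112 1547553
3 16713 254835 1292718
4 13961 257587 1035131
5 11179 260369 774762
6 8367 263181 511581
7 5525 266023 245558
8 2652 245558 0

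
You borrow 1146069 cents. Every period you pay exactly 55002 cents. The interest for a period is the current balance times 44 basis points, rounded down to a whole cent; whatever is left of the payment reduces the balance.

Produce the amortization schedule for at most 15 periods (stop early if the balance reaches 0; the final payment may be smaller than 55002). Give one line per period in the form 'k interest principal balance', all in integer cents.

1 5042 49960 1096109
2 4822 50180 1045929
3 4602 50400 995529
4 4380 50622 944907
5 4157 50845 894062
6 3933 51069 842993
7 3709 51293 791700
8 3483 51519 740181
9 3256 51746 688435
10 3029 51973 636462
11 2800 52202 584260
12 2570 52432 531828
13 2340 52662 479166
14 2108 52894 426272
15 1875 53127 373145

1. interest=⌊1146069·44/10000⌋=5042; principal=55002-5042=49960; balance=1146069-49960=1096109
2. interest=⌊1096109·44/10000⌋=4822; principal=55002-4822=50180; balance=1096109-50180=1045929
3. interest=⌊1045929·44/10000⌋=4602; principal=55002-4602=50400; balance=1045929-50400=995529
4. interest=⌊995529·44/10000⌋=4380; principal=55002-4380=50622; balance=995529-50622=944907
5. interest=⌊944907·44/10000⌋=4157; principal=55002-4157=50845; balance=944907-50845=894062
6. interest=⌊894062·44/10000⌋=3933; principal=55002-3933=51069; balance=894062-51069=842993
7. interest=⌊842993·44/10000⌋=3709; principal=55002-3709=51293; balance=842993-51293=791700
8. interest=⌊791700·44/10000⌋=3483; principal=55002-3483=51519; balance=791700-51519=740181
9. interest=⌊740181·44/10000⌋=3256; principal=55002-3256=51746; balance=740181-51746=688435
10. interest=⌊688435·44/10000⌋=3029; principal=55002-3029=51973; balance=688435-51973=636462
11. interest=⌊636462·44/10000⌋=2800; principal=55002-2800=52202; balance=636462-52202=584260
12. interest=⌊584260·44/10000⌋=2570; principal=55002-2570=52432; balance=584260-52432=531828
13. interest=⌊531828·44/10000⌋=2340; principal=55002-2340=52662; balance=531828-52662=479166
14. interest=⌊479166·44/10000⌋=2108; principal=55002-2108=52894; balance=479166-52894=426272
15. interest=⌊426272·44/10000⌋=1875; principal=55002-1875=53127; balance=426272-53127=373145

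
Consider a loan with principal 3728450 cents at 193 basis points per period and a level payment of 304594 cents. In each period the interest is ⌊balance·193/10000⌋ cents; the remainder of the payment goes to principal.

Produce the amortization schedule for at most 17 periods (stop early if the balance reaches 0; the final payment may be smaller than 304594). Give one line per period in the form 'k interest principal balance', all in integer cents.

1. interest=⌊3728450·193/10000⌋=71959; principal=304594-71959=232635; balance=3728450-232635=3495815
2. interest=⌊3495815·193/10000⌋=67469; principal=304594-67469=237125; balance=3495815-237125=3258690
3. interest=⌊3258690·193/10000⌋=62892; principal=304594-62892=241702; balance=3258690-241702=3016988
4. interest=⌊3016988·193/10000⌋=58227; principal=304594-58227=246367; balance=3016988-246367=2770621
5. interest=⌊2770621·193/10000⌋=53472; principal=304594-53472=251122; balance=2770621-251122=2519499
6. interest=⌊2519499·193/10000⌋=48626; principal=304594-48626=255968; balance=2519499-255968=2263531
7. interest=⌊2263531·193/10000⌋=43686; principal=304594-43686=260908; balance=2263531-260908=2002623
8. interest=⌊2002623·193/10000⌋=38650; principal=304594-38650=265944; balance=2002623-265944=1736679
9. interest=⌊1736679·193/10000⌋=33517; principal=304594-33517=271077; balance=1736679-271077=1465602
10. interest=⌊1465602·193/10000⌋=28286; principal=304594-28286=276308; balance=1465602-276308=1189294
11. interest=⌊1189294·193/10000⌋=22953; principal=304594-22953=281641; balance=1189294-281641=907653
12. interest=⌊907653·193/10000⌋=17517; principal=304594-17517=287077; balance=907653-287077=620576
13. interest=⌊620576·193/10000⌋=11977; principal=304594-11977=292617; balance=620576-292617=327959
14. interest=⌊327959·193/10000⌋=6329; principal=304594-6329=298265; balance=327959-298265=29694
15. interest=⌊29694·193/10000⌋=573; principal=min(304594-573,29694)=29694; balance=29694-29694=0

1 71959 232635 3495815
2 67469 237125 3258690
3 62892 241702 3016988
4 58227 246367 2770621
5 53472 251122 2519499
6 48626 255968 2263531
7 43686 260908 2002623
8 38650 265944 1736679
9 33517 271077 1465602
10 28286 276308 1189294
11 22953 281641 907653
12 17517 287077 620576
13 11977 292617 327959
14 6329 298265 29694
15 573 29694 0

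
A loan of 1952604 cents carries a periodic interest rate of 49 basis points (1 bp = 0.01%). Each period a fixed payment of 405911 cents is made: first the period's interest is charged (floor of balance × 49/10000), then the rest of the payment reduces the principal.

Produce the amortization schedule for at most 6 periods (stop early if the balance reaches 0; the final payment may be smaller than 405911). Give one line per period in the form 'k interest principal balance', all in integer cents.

1. interest=⌊1952604·49/10000⌋=9567; principal=405911-9567=396344; balance=1952604-396344=1556260
2. interest=⌊1556260·49/10000⌋=7625; principal=405911-7625=398286; balance=1556260-398286=1157974
3. interest=⌊1157974·49/10000⌋=5674; principal=405911-5674=400237; balance=1157974-400237=757737
4. interest=⌊757737·49/10000⌋=3712; principal=405911-3712=402199; balance=757737-402199=355538
5. interest=⌊355538·49/10000⌋=1742; principal=min(405911-1742,355538)=355538; balance=355538-355538=0

1 9567 396344 1556260
2 7625 398286 1157974
3 5674 400237 757737
4 3712 402199 355538
5 1742 355538 0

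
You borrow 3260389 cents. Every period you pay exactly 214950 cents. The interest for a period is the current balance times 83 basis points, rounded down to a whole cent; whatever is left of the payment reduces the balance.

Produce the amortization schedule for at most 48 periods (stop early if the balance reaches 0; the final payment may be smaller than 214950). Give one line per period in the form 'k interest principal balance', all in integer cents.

1 27061 187889 3072500
2 25501 189449 2883051
3 23929 191021 2692030
4 22343 192607 2499423
5 20745 194205 2305218
6 19133 195817 2109401
7 17508 197442 1911959
8 15869 199081 1712878
9 14216 200734 1512144
10 12550 202400 1309744
11 10870 204080 1105664
12 9177 205773 899891
13 7469 207481 692410
14 5747 209203 483207
15 4010 210940 272267
16 2259 212691 59576
17 494 59576 0

1. interest=⌊3260389·83/10000⌋=27061; principal=214950-27061=187889; balance=3260389-187889=3072500
2. interest=⌊3072500·83/10000⌋=25501; principal=214950-25501=189449; balance=3072500-189449=2883051
3. interest=⌊2883051·83/10000⌋=23929; principal=214950-23929=191021; balance=2883051-191021=2692030
4. interest=⌊2692030·83/10000⌋=22343; principal=214950-22343=192607; balance=2692030-192607=2499423
5. interest=⌊2499423·83/10000⌋=20745; principal=214950-20745=194205; balance=2499423-194205=2305218
6. interest=⌊2305218·83/10000⌋=19133; principal=214950-19133=195817; balance=2305218-195817=2109401
7. interest=⌊2109401·83/10000⌋=17508; principal=214950-17508=197442; balance=2109401-197442=1911959
8. interest=⌊1911959·83/10000⌋=15869; principal=214950-15869=199081; balance=1911959-199081=1712878
9. interest=⌊1712878·83/10000⌋=14216; principal=214950-14216=200734; balance=1712878-200734=1512144
10. interest=⌊1512144·83/10000⌋=12550; principal=214950-12550=202400; balance=1512144-202400=1309744
11. interest=⌊1309744·83/10000⌋=10870; principal=214950-10870=204080; balance=1309744-204080=1105664
12. interest=⌊1105664·83/10000⌋=9177; principal=214950-9177=205773; balance=1105664-205773=899891
13. interest=⌊899891·83/10000⌋=7469; principal=214950-7469=207481; balance=899891-207481=692410
14. interest=⌊692410·83/10000⌋=5747; principal=214950-5747=209203; balance=692410-209203=483207
15. interest=⌊483207·83/10000⌋=4010; principal=214950-4010=210940; balance=483207-210940=272267
16. interest=⌊272267·83/10000⌋=2259; principal=214950-2259=212691; balance=272267-212691=59576
17. interest=⌊59576·83/10000⌋=494; principal=min(214950-494,59576)=59576; balance=59576-59576=0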